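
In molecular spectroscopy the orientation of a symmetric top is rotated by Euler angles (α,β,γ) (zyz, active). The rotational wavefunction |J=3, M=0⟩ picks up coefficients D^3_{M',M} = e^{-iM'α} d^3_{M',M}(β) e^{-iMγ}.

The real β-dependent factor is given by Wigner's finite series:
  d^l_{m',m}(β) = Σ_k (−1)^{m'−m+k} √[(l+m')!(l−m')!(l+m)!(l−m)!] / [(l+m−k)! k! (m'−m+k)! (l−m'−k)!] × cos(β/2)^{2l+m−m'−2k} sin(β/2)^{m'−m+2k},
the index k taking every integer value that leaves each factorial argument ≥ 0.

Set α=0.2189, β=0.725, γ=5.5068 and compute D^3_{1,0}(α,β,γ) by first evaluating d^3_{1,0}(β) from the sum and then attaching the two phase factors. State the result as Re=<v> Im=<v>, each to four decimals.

First d^3_{1,0}(β=0.725), then the phase factors e^{-i(1)α} and e^{-i(0)γ}:
Half-angle: c=0.935013, s=0.354613. N=√(24·2·6·6)=41.569219
k: max(0,(0)−(1))=0 … min(3+(0),3−(1))=2
  k=0: (−1)^1·41.5692/(12)·0.9350^5·0.3546^1 = -0.877877
  k=1: (−1)^2·41.5692/(4)·0.9350^3·0.3546^3 = +0.378816
  k=2: (−1)^3·41.5692/(12)·0.9350^1·0.3546^5 = -0.018163
d^3_{1,0}(0.725) = -0.877877 +0.378816 -0.018163 = -0.517224
Phases: e^{-i·(1)·0.2189}=+0.976137-0.217156i, e^{-i·(0)·5.5068}=+1.000000+0.000000i ⇒ D=-0.504881+0.112318i

Re=-0.5049 Im=0.1123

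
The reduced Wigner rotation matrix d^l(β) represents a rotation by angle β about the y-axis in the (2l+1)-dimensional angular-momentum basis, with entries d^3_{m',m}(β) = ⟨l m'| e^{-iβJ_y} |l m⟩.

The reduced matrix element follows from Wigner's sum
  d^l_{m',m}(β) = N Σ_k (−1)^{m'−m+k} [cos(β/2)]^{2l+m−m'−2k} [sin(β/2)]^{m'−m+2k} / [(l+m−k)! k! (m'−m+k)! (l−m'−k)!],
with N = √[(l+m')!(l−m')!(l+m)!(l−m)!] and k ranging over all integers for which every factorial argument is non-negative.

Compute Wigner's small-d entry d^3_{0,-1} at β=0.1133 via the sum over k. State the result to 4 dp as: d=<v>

d^3_{0,-1}(β=0.1133) via Wigner's sum:
c=cos(0.1133/2)=0.998396, s=sin(0.1133/2)=0.056620; N=√[6·6·2·24]=41.569219
The bounds max(0,m−m')=0 and min(l+m,l−m')=2 give 3 terms
  k=0: (−1)^1·41.5692/(12)·0.9984^5·0.0566^1 = -0.194568
  k=1: (−1)^2·41.5692/(4)·0.9984^3·0.0566^3 = +0.001877
  k=2: (−1)^3·41.5692/(12)·0.9984^1·0.0566^5 = -0.000002
d^3_{0,-1}(0.1133) = -0.194568 +0.001877 -0.000002 = -0.192693

d=-0.1927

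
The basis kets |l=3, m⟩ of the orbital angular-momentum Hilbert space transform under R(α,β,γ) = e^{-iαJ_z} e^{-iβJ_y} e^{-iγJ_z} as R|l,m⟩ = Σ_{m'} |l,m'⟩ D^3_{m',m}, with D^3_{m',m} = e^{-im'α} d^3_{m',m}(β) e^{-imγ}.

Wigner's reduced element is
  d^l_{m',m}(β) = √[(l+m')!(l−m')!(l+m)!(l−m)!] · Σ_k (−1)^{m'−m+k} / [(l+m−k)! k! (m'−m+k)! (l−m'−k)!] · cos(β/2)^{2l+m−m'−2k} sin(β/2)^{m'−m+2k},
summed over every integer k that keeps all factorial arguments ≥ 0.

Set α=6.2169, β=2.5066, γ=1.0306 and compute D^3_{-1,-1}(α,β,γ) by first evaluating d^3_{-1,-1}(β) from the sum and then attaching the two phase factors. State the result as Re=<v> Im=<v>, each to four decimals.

Re=0.2329 Im=0.3358

First d^3_{-1,-1}(β=2.5066), then the phase factors e^{-i(-1)α} and e^{-i(-1)γ}:
With c≡cos(β/2)=0.312189 and s≡sin(β/2)=0.950020, N=[2·24·2·24]^{1/2}=48.000000
The bounds max(0,m−m')=0 and min(l+m,l−m')=2 give 3 terms
  k=0: (−1)^0·48.0000/(48)·0.3122^6·0.9500^0 = +0.000926
  k=1: (−1)^1·48.0000/(6)·0.3122^4·0.9500^2 = -0.068584
  k=2: (−1)^2·48.0000/(8)·0.3122^2·0.9500^4 = +0.476340
d^3_{-1,-1}(2.5066) = +0.000926 -0.068584 +0.476340 = +0.408682
D = (+0.997804-0.066237i)·(+0.408682)·(+0.514304+0.857608i) = +0.232940+0.335797i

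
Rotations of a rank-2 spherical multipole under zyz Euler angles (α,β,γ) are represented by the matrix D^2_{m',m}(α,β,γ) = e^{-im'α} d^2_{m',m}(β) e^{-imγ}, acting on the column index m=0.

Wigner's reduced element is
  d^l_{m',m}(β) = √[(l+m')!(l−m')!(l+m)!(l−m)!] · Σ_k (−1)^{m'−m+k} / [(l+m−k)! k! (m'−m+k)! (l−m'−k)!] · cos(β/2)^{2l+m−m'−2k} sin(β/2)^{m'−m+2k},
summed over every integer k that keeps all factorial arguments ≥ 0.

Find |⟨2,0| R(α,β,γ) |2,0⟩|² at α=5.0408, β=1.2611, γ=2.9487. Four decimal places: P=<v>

D^2_{0,0}(5.0408,1.2611,2.9487) = e^{-i·0·5.0408}·d^2_{0,0}(1.2611)·e^{-i·0·2.9487}. Compute d first:
With c≡cos(β/2)=0.807703 and s≡sin(β/2)=0.589589, N=[2·2·2·2]^{1/2}=4.000000
Admissible k: 0..2 (factorial args all ≥0)
  k=0: (−1)^0·4.0000/(4)·0.8077^4·0.5896^0 = +0.425606
  k=1: (−1)^1·4.0000/(1)·0.8077^2·0.5896^2 = -0.907116
  k=2: (−1)^2·4.0000/(4)·0.8077^0·0.5896^4 = +0.120836
d^2_{0,0}(1.2611) = +0.425606 -0.907116 +0.120836 = -0.360673
|D^2_{0,0}|² = |d^2_{0,0}(β)|² = (-0.360673)² = 0.130085 (the z-rotation phases have unit modulus)

P=0.1301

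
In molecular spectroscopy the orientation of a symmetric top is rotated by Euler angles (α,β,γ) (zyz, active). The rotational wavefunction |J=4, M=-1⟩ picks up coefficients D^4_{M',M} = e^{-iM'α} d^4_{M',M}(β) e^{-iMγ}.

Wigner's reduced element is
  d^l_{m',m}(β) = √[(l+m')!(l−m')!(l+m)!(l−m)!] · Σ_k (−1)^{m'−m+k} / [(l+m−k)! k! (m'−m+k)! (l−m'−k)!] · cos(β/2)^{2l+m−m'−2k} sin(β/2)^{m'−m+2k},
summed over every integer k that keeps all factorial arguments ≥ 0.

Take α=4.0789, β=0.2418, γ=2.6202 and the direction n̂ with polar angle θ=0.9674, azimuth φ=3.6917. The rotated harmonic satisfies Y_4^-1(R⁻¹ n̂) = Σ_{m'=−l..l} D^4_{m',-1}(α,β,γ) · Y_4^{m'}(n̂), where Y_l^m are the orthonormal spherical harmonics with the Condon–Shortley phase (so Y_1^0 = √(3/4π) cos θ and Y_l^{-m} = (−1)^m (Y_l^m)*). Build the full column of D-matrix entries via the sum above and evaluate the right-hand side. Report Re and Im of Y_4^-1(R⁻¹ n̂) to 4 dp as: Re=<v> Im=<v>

Re=-0.1805 Im=0.0084

Need the full column D^4_{m',-1} for m'=−4..4 at α=4.0789, β=0.2418, γ=2.6202.
cos(β/2)=0.992700, sin(β/2)=0.120606
d^4_{-4,-1}: single k=3 term ⇒ +0.012656;  D = +0.012609+0.001090i
d^4_{-3,-1}: k∈[2..3] ⇒ +0.110488 -0.002718 = +0.107770;  D = -0.071040+0.081041i
d^4_{-2,-1}: k∈[1..3] ⇒ +0.486107 -0.035876 +0.000353 = +0.450584;  D = -0.097264-0.439961i
d^4_{-1,-1}: k∈[0..3] ⇒ +0.943074 -0.208803 +0.006164 -0.000030 = +0.740405;  D = +0.677284+0.299144i
d^4_{0,-1}: k∈[0..3] ⇒ -0.512402 +0.045380 -0.000670 +0.000002 = -0.467690;  D = +0.405546-0.232951i
d^4_{1,-1}: k∈[0..3] ⇒ +0.139202 -0.006164 +0.000045 -0.000000 = +0.133083;  D = +0.014887-0.132248i
d^4_{2,-1}: k∈[0..2] ⇒ -0.023917 +0.000530 -0.000002 = -0.023389;  D = -0.017184-0.015867i
d^4_{3,-1}: k∈[0..1] ⇒ +0.002718 -0.000024 = +0.002694;  D = -0.002645+0.000513i
d^4_{4,-1}: single k=0 term ⇒ -0.000187;  D = -0.000080+0.000169i
Y_4^{m'}(θ=0.9674,φ=3.6917) and Σ D·Y over m':
  (+0.0126+0.0011i)·(-0.1198-0.1644i)  (-0.0710+0.0810i)·(+0.0315+0.3953i)  (-0.0973-0.4400i)·(+0.1290-0.2535i)  (+0.6773+0.2991i)·(+0.1406-0.0862i)  (+0.4055-0.2330i)·(-0.3206+0.0000i)  (+0.0149-0.1322i)·(-0.1406-0.0862i)  (-0.0172-0.0159i)·(+0.1290+0.2535i)  (-0.0026+0.0005i)·(-0.0315+0.3953i)  (-0.0001+0.0002i)·(-0.1198+0.1644i)
Y_4^-1(R⁻¹ n̂) = -0.180523+0.008359i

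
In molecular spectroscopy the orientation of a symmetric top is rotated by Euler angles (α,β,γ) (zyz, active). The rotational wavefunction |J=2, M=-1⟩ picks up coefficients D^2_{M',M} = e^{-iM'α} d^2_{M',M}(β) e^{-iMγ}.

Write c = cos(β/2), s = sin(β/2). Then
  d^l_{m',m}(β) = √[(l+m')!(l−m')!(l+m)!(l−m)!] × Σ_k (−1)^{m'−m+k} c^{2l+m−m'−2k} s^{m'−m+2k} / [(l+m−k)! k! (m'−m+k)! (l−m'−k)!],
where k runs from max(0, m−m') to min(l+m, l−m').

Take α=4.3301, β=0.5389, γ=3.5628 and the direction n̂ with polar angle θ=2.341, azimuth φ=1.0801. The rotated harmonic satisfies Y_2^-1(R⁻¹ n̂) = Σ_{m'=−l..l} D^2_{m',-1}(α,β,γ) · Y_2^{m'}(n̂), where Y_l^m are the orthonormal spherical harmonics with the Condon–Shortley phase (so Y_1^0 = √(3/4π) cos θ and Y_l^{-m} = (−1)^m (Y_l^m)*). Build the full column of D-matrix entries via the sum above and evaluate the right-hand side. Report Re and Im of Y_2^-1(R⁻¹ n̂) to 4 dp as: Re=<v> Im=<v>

Need the full column D^2_{m',-1} for m'=−2..2 at α=4.3301, β=0.5389, γ=3.5628.
cos(β/2)=0.963917, sin(β/2)=0.266201
d^2_{-2,-1}: single k=1 term ⇒ +0.476826;  D = +0.448991-0.160530i
d^2_{-1,-1}: k∈[0..1] ⇒ +0.863295 -0.197525 = +0.665771;  D = -0.025904+0.665266i
d^2_{0,-1}: k∈[0..1] ⇒ -0.583990 +0.044540 = -0.539450;  D = +0.492300+0.220561i
d^2_{1,-1}: k∈[0..1] ⇒ +0.197525 -0.005022 = +0.192503;  D = +0.138561-0.133635i
d^2_{2,-1}: single k=0 term ⇒ -0.036366;  D = -0.013658-0.033704i
Y_2^{m'}(θ=2.341,φ=1.0801) and Σ D·Y over m':
  (+0.4490-0.1605i)·(-0.1106-0.1654i)  (-0.0259+0.6653i)·(-0.1819+0.3405i)  (+0.4923+0.2206i)·(+0.1433+0.0000i)  (+0.1386-0.1336i)·(+0.1819+0.3405i)  (-0.0137-0.0337i)·(-0.1106+0.1654i)
Y_2^-1(R⁻¹ n̂) = -0.149698-0.130429i

Re=-0.1497 Im=-0.1304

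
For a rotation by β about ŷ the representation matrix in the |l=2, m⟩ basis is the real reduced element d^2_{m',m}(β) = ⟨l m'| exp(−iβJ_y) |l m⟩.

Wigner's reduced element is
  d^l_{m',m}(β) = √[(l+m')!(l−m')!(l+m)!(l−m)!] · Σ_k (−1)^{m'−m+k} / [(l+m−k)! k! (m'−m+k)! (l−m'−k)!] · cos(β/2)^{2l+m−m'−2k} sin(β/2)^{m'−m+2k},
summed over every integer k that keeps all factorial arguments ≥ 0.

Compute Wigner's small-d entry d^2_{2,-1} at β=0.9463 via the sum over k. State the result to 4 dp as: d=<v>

d^2_{2,-1}(β=0.9463) via Wigner's sum:
c=cos(0.9463/2)=0.890137, s=sin(0.9463/2)=0.455692; N=√[24·1·1·6]=12.000000
k∈{0} keeps every argument non-negative
  k=0: (−1)^3·12.0000/(6)·0.8901^1·0.4557^3 = -0.168462
d^2_{2,-1}(0.9463) = -0.168462

d=-0.1685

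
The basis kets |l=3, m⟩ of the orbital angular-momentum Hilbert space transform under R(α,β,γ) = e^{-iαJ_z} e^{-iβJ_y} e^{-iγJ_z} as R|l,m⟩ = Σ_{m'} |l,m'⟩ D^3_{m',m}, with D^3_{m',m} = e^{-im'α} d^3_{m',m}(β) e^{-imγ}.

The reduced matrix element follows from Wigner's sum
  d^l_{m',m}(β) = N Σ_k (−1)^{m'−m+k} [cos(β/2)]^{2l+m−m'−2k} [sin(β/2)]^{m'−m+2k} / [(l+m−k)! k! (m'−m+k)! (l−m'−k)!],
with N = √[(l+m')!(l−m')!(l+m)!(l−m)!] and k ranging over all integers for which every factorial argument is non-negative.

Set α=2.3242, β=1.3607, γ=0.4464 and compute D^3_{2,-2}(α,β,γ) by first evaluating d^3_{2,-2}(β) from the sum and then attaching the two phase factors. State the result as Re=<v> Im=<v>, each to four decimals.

First d^3_{2,-2}(β=1.3607), then the phase factors e^{-i(2)α} and e^{-i(-2)γ}:
With c≡cos(β/2)=0.777353 and s≡sin(β/2)=0.629065, N=[120·1·1·120]^{1/2}=120.000000
k: max(0,(-2)−(2))=0 … min(3+(-2),3−(2))=1
  k=0: (−1)^4·120.0000/(24)·0.7774^2·0.6291^4 = +0.473139
  k=1: (−1)^5·120.0000/(120)·0.7774^0·0.6291^6 = -0.061969
d^3_{2,-2}(1.3607) = +0.473139 -0.061969 = +0.411170
Phases: e^{-i·(2)·2.3242}=-0.063945+0.997953i, e^{-i·(-2)·0.4464}=+0.627234+0.778831i ⇒ D=-0.336068+0.236895i

Re=-0.3361 Im=0.2369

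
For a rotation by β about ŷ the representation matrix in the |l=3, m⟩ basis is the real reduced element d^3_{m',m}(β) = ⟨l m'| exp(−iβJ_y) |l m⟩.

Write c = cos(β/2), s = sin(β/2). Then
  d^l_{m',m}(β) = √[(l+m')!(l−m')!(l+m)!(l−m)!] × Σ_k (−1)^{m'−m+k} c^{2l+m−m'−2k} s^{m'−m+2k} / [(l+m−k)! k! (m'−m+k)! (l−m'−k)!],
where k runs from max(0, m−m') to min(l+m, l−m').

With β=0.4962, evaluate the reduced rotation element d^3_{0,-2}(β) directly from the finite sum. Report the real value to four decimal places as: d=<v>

d=0.2729

d^3_{0,-2}(β=0.4962) via Wigner's sum:
With c≡cos(β/2)=0.969381 and s≡sin(β/2)=0.245563, N=[6·6·1·120]^{1/2}=65.726707
k: max(0,(-2)−(0))=0 … min(3+(-2),3−(0))=1
  k=0: (−1)^2·65.7267/(12)·0.9694^4·0.2456^2 = +0.291650
  k=1: (−1)^3·65.7267/(12)·0.9694^2·0.2456^4 = -0.018715
d^3_{0,-2}(0.4962) = +0.291650 -0.018715 = +0.272935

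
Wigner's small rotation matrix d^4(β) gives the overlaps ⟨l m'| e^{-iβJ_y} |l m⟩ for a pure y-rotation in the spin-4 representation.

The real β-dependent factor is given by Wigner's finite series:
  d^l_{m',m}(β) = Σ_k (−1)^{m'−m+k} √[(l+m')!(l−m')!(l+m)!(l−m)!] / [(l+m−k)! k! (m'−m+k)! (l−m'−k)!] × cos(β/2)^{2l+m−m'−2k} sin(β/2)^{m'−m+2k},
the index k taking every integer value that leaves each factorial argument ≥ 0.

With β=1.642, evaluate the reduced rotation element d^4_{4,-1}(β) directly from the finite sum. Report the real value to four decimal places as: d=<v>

d=-0.4972

d^4_{4,-1}(β=1.642) via Wigner's sum:
Half-angle: c=0.681490, s=0.731828. N=√(40320·1·6·120)=5387.986637
k: max(0,(-1)−(4))=0 … min(4+(-1),4−(4))=0
  k=0: (−1)^5·5387.9866/(720)·0.6815^3·0.7318^5 = -0.497183
d^4_{4,-1}(1.642) = -0.497183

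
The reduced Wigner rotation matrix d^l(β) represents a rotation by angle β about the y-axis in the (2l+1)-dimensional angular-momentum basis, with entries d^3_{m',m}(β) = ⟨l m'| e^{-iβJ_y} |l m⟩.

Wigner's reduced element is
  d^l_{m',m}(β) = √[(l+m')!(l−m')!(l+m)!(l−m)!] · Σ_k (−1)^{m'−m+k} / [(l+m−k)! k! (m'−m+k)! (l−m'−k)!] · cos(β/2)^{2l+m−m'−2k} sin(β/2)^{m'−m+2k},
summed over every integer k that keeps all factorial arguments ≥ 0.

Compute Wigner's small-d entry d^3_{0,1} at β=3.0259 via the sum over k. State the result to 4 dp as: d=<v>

d^3_{0,1}(β=3.0259) via Wigner's sum:
With c≡cos(β/2)=0.057814 and s≡sin(β/2)=0.998327, N=[6·6·24·2]^{1/2}=41.569219
Admissible k: 1..3 (factorial args all ≥0)
  k=1: (−1)^0·41.5692/(12)·0.0578^5·0.9983^1 = +0.000002
  k=2: (−1)^1·41.5692/(4)·0.0578^3·0.9983^3 = -0.001998
  k=3: (−1)^2·41.5692/(12)·0.0578^1·0.9983^5 = +0.198604
d^3_{0,1}(3.0259) = +0.000002 -0.001998 +0.198604 = +0.196609

d=0.1966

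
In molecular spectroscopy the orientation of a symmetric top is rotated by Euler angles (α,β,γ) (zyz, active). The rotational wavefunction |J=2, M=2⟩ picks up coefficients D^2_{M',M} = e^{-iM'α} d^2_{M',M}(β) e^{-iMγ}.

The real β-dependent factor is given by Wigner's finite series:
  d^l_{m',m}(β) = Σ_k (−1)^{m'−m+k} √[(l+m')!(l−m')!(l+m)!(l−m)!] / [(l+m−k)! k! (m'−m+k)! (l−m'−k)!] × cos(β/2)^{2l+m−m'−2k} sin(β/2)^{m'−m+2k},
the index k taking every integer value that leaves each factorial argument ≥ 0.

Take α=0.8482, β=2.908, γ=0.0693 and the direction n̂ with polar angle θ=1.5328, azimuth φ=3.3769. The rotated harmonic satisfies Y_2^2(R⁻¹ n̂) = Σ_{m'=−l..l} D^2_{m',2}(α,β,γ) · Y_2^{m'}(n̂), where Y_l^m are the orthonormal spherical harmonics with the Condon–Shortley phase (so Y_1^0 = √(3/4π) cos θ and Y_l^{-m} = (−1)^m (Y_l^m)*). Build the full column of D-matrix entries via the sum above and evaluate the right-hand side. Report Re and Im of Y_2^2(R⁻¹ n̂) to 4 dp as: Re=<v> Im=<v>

Re=0.1584 Im=0.3305

Need the full column D^2_{m',2} for m'=−2..2 at α=0.8482, β=2.908, γ=0.0693.
cos(β/2)=0.116531, sin(β/2)=0.993187
d^2_{-2,2}: single k=4 term ⇒ +0.973025;  D = +0.012645+0.972943i
d^2_{-1,2}: single k=3 term ⇒ +0.228331;  D = +0.173217+0.148764i
d^2_{0,2}: single k=2 term ⇒ +0.032811;  D = +0.032496-0.004533i
d^2_{1,2}: single k=1 term ⇒ +0.003143;  D = +0.001733-0.002622i
d^2_{2,2}: single k=0 term ⇒ +0.000184;  D = -0.000048-0.000178i
Y_2^{m'}(θ=1.5328,φ=3.3769) and Σ D·Y over m':
  (+0.0126+0.9729i)·(+0.3438-0.1749i)  (+0.1732+0.1488i)·(-0.0285+0.0068i)  (+0.0325-0.0045i)·(-0.3140+0.0000i)  (+0.0017-0.0026i)·(+0.0285+0.0068i)  (-0.0000-0.0002i)·(+0.3438+0.1749i)
Y_2^2(R⁻¹ n̂) = +0.158433+0.330505i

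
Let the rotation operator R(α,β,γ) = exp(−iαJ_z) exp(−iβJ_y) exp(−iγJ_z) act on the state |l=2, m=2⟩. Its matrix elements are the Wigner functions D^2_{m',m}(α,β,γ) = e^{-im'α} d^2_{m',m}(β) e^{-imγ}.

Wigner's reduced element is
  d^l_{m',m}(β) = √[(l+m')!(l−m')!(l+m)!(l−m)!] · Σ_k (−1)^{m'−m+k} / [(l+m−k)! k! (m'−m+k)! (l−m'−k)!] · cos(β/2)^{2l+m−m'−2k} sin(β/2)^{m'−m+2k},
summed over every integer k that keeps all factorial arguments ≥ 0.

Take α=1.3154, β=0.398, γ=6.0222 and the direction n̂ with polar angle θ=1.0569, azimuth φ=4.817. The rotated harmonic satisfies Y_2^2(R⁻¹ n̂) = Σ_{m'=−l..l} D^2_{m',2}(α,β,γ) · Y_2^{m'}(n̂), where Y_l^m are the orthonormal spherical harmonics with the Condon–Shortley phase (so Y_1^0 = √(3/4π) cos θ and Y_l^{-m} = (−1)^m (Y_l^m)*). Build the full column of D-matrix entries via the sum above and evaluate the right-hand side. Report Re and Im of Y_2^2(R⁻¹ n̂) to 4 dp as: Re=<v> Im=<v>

Need the full column D^2_{m',2} for m'=−2..2 at α=1.3154, β=0.398, γ=6.0222.
cos(β/2)=0.980265, sin(β/2)=0.197689
d^2_{-2,2}: single k=4 term ⇒ +0.001527;  D = -0.001527-0.000017i
d^2_{-1,2}: single k=3 term ⇒ +0.015147;  D = -0.003990+0.014612i
d^2_{0,2}: single k=2 term ⇒ +0.091987;  D = +0.079738+0.045864i
d^2_{1,2}: single k=1 term ⇒ +0.372429;  D = +0.261223-0.265453i
d^2_{2,2}: single k=0 term ⇒ +0.923365;  D = -0.473177-0.792911i
Y_2^{m'}(θ=1.0569,φ=4.817) and Σ D·Y over m':
  (-0.0015-0.0000i)·(-0.2865+0.0608i)  (-0.0040+0.0146i)·(+0.0345+0.3289i)  (+0.0797+0.0459i)·(-0.0868+0.0000i)  (+0.2612-0.2655i)·(-0.0345+0.3289i)  (-0.4732-0.7929i)·(-0.2865-0.0608i)
Y_2^2(R⁻¹ n̂) = +0.154210+0.346203i

Re=0.1542 Im=0.3462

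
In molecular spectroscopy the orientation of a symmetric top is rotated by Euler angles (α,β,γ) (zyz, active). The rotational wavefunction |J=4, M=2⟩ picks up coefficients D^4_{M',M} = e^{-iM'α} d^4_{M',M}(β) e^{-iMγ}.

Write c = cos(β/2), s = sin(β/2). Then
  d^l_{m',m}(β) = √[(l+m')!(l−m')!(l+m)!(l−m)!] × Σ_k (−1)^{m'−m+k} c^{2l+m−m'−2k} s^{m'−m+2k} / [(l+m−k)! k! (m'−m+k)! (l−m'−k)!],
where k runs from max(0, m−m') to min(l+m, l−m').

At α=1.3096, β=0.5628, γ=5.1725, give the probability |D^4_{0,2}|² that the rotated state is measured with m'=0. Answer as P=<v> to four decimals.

P=0.2033

Split into d^4_{0,2}(β=0.5628) × two z-phases.
c=cos(0.5628/2)=0.960668, s=sin(0.5628/2)=0.277701; N=√[24·24·720·2]=910.735966
The bounds max(0,m−m')=2 and min(l+m,l−m')=4 give 3 terms
  k=2: (−1)^0·910.7360/(96)·0.9607^6·0.2777^2 = +0.575062
  k=3: (−1)^1·910.7360/(36)·0.9607^4·0.2777^4 = -0.128142
  k=4: (−1)^2·910.7360/(96)·0.9607^2·0.2777^6 = +0.004015
d^4_{0,2}(0.5628) = +0.575062 -0.128142 +0.004015 = +0.450935
|D^4_{0,2}|² = |d^4_{0,2}(β)|² = (+0.450935)² = 0.203343 (the z-rotation phases have unit modulus)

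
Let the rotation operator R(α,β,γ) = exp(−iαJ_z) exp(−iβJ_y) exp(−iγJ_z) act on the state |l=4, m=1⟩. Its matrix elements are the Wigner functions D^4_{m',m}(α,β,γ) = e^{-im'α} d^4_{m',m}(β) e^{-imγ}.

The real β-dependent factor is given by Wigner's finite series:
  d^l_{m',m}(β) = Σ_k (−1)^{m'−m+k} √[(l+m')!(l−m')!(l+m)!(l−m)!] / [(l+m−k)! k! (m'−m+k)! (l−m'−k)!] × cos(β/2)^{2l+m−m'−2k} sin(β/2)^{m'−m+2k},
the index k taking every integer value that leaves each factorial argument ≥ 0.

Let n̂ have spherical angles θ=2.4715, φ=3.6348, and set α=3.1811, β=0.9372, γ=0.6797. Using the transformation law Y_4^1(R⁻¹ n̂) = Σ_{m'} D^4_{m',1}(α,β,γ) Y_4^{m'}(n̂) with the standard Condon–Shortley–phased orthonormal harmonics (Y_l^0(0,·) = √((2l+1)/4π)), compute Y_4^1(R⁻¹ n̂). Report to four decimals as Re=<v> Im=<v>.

Need the full column D^4_{m',1} for m'=−4..4 at α=3.1811, β=0.9372, γ=0.6797.
cos(β/2)=0.892201, sin(β/2)=0.451638
d^4_{-4,1}: single k=5 term ⇒ +0.099870;  D = +0.086586-0.049768i
d^4_{-3,1}: k∈[4..5] ⇒ +0.348764 -0.053621 = +0.295142;  D = -0.249876+0.157070i
d^4_{-2,1}: k∈[3..5] ⇒ +0.736546 -0.283104 +0.014509 = +0.467951;  D = +0.386036-0.264490i
d^4_{-1,1}: k∈[2..5] ⇒ +1.028864 -0.790922 +0.101335 -0.001731 = +0.337545;  D = -0.270705+0.201633i
d^4_{0,1}: k∈[1..4] ⇒ +0.908962 -1.397498 +0.358101 -0.015294 = -0.145729;  D = -0.113342+0.091599i
d^4_{1,1}: k∈[0..3] ⇒ +0.401517 -1.543296 +0.790922 -0.067556 = -0.418414;  D = +0.314784-0.275646i
d^4_{2,1}: k∈[0..2] ⇒ -0.862317 +1.104819 -0.188736 = +0.053767;  D = +0.039020-0.036991i
d^4_{3,1}: k∈[0..1] ⇒ +0.816635 -0.348764 = +0.467872;  D = -0.326565+0.335050i
d^4_{4,1}: single k=0 term ⇒ -0.389744;  D = -0.260798+0.289629i
Y_4^{m'}(θ=2.4715,φ=3.6348) and Σ D·Y over m':
  (+0.0866-0.0498i)·(-0.0258-0.0606i)  (-0.2499+0.1571i)·(+0.0214-0.2340i)  (+0.3860-0.2645i)·(+0.2349-0.3551i)  (-0.2707+0.2016i)·(+0.2637-0.1417i)  (-0.1133+0.0916i)·(-0.2350+0.0000i)  (+0.3148-0.2756i)·(-0.2637-0.1417i)  (+0.0390-0.0370i)·(+0.2349+0.3551i)  (-0.3266+0.3351i)·(-0.0214-0.2340i)  (-0.2608+0.2896i)·(-0.0258+0.0606i)
Y_4^1(R⁻¹ n̂) = -0.018453+0.007889i

Re=-0.0185 Im=0.0079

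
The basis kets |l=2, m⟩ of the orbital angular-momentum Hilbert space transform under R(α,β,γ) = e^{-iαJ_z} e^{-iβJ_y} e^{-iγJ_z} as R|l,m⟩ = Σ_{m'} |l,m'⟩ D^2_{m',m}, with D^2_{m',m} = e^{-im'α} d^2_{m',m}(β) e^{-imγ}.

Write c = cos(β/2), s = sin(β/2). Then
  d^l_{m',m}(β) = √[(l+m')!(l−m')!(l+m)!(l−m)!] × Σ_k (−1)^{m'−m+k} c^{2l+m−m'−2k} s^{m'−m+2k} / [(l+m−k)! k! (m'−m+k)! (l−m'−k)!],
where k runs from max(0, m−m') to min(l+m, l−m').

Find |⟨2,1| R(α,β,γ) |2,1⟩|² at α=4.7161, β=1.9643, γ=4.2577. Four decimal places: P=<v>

P=0.2967

First d^2_{1,1}(β=1.9643), then the phase factors e^{-i(1)α} and e^{-i(1)γ}:
Half-angle: c=0.555236, s=0.831693. N=√(6·1·6·1)=6.000000
k: max(0,(1)−(1))=0 … min(2+(1),2−(1))=1
  k=0: (−1)^0·6.0000/(6)·0.5552^4·0.8317^0 = +0.095041
  k=1: (−1)^1·6.0000/(2)·0.5552^2·0.8317^2 = -0.639738
d^2_{1,1}(1.9643) = +0.095041 -0.639738 = -0.544697
|D^2_{1,1}|² = |d^2_{1,1}(β)|² = (-0.544697)² = 0.296695 (the z-rotation phases have unit modulus)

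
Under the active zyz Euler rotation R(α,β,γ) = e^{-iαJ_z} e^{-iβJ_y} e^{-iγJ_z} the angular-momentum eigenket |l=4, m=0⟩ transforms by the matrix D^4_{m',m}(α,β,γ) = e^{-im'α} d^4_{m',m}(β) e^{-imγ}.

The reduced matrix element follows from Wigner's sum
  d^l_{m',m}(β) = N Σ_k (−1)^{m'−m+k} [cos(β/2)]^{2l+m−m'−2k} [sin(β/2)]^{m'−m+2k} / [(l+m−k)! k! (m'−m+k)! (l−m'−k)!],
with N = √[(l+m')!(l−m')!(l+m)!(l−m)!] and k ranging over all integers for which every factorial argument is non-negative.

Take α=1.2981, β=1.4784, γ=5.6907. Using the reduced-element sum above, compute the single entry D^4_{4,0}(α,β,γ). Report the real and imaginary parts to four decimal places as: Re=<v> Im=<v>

Re=0.2374 Im=0.4560

Split into d^4_{4,0}(β=1.4784) × two z-phases.
With c≡cos(β/2)=0.739008 and s≡sin(β/2)=0.673697, N=[40320·1·24·24]^{1/2}=4819.161753
The bounds max(0,m−m')=0 and min(l+m,l−m')=0 give 1 term
  k=0: (−1)^4·4819.1618/(576)·0.7390^4·0.6737^4 = +0.514047
d^4_{4,0}(1.4784) = +0.514047
Attach z-rotation phases: D = e^{-i(4)(1.2981)}·(+0.514047)·e^{-i(0)(5.6907)} = +0.237381+0.455955i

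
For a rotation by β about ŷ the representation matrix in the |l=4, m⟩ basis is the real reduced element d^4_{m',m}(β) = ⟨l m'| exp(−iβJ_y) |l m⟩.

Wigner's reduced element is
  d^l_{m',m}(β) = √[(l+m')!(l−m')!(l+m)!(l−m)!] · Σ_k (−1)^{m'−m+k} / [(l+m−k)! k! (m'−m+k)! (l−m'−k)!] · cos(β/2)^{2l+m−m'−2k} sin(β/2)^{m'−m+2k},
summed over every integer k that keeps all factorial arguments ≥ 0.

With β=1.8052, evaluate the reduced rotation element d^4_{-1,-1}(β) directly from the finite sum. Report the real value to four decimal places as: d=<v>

d=0.2793

d^4_{-1,-1}(β=1.8052) via Wigner's sum:
Half-angle: c=0.619571, s=0.784940. N=√(6·120·6·120)=720.000000
k: max(0,(-1)−(-1))=0 … min(4+(-1),4−(-1))=3
  k=0: (−1)^0·720.0000/(720)·0.6196^8·0.7849^0 = +0.021714
  k=1: (−1)^1·720.0000/(48)·0.6196^6·0.7849^2 = -0.522772
  k=2: (−1)^2·720.0000/(24)·0.6196^4·0.7849^4 = +1.678159
  k=3: (−1)^3·720.0000/(72)·0.6196^2·0.7849^6 = -0.897848
d^4_{-1,-1}(1.8052) = +0.021714 -0.522772 +1.678159 -0.897848 = +0.279253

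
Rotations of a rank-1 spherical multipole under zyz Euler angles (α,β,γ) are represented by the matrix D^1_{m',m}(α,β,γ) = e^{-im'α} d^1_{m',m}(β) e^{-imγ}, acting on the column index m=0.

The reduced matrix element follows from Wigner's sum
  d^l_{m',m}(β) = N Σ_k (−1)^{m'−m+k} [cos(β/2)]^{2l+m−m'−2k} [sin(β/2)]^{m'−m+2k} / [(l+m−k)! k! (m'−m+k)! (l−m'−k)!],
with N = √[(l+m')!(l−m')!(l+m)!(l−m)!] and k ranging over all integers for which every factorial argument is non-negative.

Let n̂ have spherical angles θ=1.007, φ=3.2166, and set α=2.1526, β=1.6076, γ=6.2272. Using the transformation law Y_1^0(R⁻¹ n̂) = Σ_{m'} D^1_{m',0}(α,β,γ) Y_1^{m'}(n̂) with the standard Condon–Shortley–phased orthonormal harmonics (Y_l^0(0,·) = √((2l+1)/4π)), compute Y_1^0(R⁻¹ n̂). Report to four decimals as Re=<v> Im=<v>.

Need the full column D^1_{m',0} for m'=−1..1 at α=2.1526, β=1.6076, γ=6.2272.
cos(β/2)=0.693976, sin(β/2)=0.719998
d^1_{-1,0}: single k=1 term ⇒ +0.706628;  D = -0.388314+0.590368i
d^1_{0,0}: k∈[0..1] ⇒ +0.481602 -0.518398 = -0.036795;  D = -0.036795+0.000000i
d^1_{1,0}: single k=0 term ⇒ -0.706628;  D = +0.388314+0.590368i
Y_1^{m'}(θ=1.007,φ=3.2166) and Σ D·Y over m':
  (-0.3883+0.5904i)·(-0.2912+0.0219i)  (-0.0368+0.0000i)·(+0.2611+0.0000i)  (+0.3883+0.5904i)·(+0.2912+0.0219i)
Y_1^0(R⁻¹ n̂) = +0.190710+0.000000i

Re=0.1907 Im=0.0000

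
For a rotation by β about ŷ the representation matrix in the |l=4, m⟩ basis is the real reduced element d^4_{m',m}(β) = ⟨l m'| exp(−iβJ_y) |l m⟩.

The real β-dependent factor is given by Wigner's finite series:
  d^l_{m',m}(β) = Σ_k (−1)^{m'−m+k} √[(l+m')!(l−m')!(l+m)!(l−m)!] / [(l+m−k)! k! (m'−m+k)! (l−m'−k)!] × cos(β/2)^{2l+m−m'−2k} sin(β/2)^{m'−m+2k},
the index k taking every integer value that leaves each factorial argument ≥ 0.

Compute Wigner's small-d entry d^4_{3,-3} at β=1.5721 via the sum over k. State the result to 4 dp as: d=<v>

d=0.3758

d^4_{3,-3}(β=1.5721) via Wigner's sum:
Half-angle: c=0.706646, s=0.707568. N=√(5040·1·1·5040)=5040.000000
The bounds max(0,m−m')=0 and min(l+m,l−m')=1 give 2 terms
  k=0: (−1)^6·5040.0000/(720)·0.7066^2·0.7076^6 = +0.438641
  k=1: (−1)^7·5040.0000/(5040)·0.7066^0·0.7076^8 = -0.062827
d^4_{3,-3}(1.5721) = +0.438641 -0.062827 = +0.375814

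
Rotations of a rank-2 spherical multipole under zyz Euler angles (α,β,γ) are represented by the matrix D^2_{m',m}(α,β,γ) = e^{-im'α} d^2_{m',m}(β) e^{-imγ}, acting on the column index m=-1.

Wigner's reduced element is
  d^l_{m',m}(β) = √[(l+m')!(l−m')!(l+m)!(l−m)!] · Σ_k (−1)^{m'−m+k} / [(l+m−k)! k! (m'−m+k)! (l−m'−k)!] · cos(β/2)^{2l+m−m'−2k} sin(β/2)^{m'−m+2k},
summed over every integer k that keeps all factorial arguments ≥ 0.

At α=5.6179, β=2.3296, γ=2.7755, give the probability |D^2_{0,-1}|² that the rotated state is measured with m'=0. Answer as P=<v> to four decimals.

First d^2_{0,-1}(β=2.3296), then the phase factors e^{-i(0)α} and e^{-i(-1)γ}:
Half-angle: c=0.394934, s=0.918709. N=√(2·2·1·6)=4.898979
The bounds max(0,m−m')=0 and min(l+m,l−m')=1 give 2 terms
  k=0: (−1)^1·4.8990/(2)·0.3949^3·0.9187^1 = -0.138621
  k=1: (−1)^2·4.8990/(2)·0.3949^1·0.9187^3 = +0.750127
d^2_{0,-1}(2.3296) = -0.138621 +0.750127 = +0.611506
|D^2_{0,-1}|² = |d^2_{0,-1}(β)|² = (+0.611506)² = 0.373940 (the z-rotation phases have unit modulus)

P=0.3739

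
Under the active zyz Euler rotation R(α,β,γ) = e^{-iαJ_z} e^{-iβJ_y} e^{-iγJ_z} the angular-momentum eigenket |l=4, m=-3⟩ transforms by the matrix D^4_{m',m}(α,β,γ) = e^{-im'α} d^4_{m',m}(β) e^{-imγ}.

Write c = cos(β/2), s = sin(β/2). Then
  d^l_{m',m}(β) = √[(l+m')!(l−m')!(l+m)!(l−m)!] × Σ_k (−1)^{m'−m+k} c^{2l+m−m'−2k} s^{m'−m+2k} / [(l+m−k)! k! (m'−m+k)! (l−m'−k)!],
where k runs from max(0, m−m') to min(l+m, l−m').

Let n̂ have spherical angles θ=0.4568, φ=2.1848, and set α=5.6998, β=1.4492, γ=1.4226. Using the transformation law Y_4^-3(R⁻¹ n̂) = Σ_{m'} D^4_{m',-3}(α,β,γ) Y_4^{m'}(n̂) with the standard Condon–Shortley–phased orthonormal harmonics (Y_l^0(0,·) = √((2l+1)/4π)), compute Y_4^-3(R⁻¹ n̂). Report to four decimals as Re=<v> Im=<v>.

Need the full column D^4_{m',-3} for m'=−4..4 at α=5.6998, β=1.4492, γ=1.4226.
cos(β/2)=0.748765, sin(β/2)=0.662836
d^4_{-4,-3}: single k=1 term ⇒ +0.247382;  D = -0.087947+0.231221i
d^4_{-3,-3}: k∈[0..1] ⇒ +0.098801 -0.541979 = -0.443177;  D = +0.359673-0.258924i
d^4_{-2,-3}: k∈[0..1] ⇒ -0.327256 +0.769361 = +0.442105;  D = -0.441741+0.017928i
d^4_{-1,-3}: k∈[0..1] ⇒ +0.614546 -0.802647 = -0.188101;  D = +0.161062+0.097164i
d^4_{0,-3}: k∈[0..1] ⇒ -0.810978 +0.635522 = -0.175456;  D = +0.075461+0.158399i
d^4_{1,-3}: k∈[0..1] ⇒ +0.802647 -0.377396 = +0.425251;  D = +0.058834-0.421161i
d^4_{2,-3}: k∈[0..1] ⇒ -0.602909 +0.157490 = -0.445419;  D = -0.294432+0.334227i
d^4_{3,-3}: k∈[0..1] ⇒ +0.332832 -0.037260 = +0.295572;  D = +0.285236-0.077478i
d^4_{4,-3}: single k=0 term ⇒ -0.119051;  D = -0.113076-0.037241i
Y_4^{m'}(θ=0.4568,φ=2.1848) and Σ D·Y over m':
  (-0.0879+0.2312i)·(-0.0130-0.0106i)  (+0.3597-0.2589i)·(+0.0929-0.0258i)  (-0.4417+0.0179i)·(-0.1015+0.2843i)  (+0.1611+0.0972i)·(-0.2846-0.4038i)  (+0.0755+0.1584i)·(+0.1632+0.0000i)  (+0.0588-0.4212i)·(+0.2846-0.4038i)  (-0.2944+0.3342i)·(-0.1015-0.2843i)  (+0.2852-0.0775i)·(-0.0929-0.0258i)  (-0.1131-0.0372i)·(-0.0130+0.0106i)
Y_4^-3(R⁻¹ n̂) = +0.020674-0.324383i

Re=0.0207 Im=-0.3244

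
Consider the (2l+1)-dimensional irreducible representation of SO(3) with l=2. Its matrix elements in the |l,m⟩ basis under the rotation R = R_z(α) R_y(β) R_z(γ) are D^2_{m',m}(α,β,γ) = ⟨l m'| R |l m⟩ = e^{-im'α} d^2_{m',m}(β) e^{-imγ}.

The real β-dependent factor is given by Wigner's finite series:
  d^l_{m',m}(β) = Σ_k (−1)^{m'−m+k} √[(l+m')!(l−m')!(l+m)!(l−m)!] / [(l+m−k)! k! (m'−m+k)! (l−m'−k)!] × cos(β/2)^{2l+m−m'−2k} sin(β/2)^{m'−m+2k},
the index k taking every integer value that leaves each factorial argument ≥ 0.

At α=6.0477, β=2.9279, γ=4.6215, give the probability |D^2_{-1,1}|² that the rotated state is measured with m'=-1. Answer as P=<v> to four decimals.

First d^2_{-1,1}(β=2.9279), then the phase factors e^{-i(-1)α} and e^{-i(1)γ}:
With c≡cos(β/2)=0.106643 and s≡sin(β/2)=0.994297, N=[1·6·6·1]^{1/2}=6.000000
Admissible k: 2..3 (factorial args all ≥0)
  k=2: (−1)^0·6.0000/(2)·0.1066^2·0.9943^2 = +0.033730
  k=3: (−1)^1·6.0000/(6)·0.1066^0·0.9943^4 = -0.977384
d^2_{-1,1}(2.9279) = +0.033730 -0.977384 = -0.943654
|D^2_{-1,1}|² = |d^2_{-1,1}(β)|² = (-0.943654)² = 0.890482 (the z-rotation phases have unit modulus)

P=0.8905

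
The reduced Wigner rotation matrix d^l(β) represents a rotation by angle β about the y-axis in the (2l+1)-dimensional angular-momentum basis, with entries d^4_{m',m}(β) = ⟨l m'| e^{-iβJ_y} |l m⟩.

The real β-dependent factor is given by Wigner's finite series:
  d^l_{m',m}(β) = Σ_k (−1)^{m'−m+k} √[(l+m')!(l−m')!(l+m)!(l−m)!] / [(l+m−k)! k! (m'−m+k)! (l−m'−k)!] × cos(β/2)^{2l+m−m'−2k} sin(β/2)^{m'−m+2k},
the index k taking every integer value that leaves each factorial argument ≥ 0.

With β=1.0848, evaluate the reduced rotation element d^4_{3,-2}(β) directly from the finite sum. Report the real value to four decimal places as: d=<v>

d^4_{3,-2}(β=1.0848) via Wigner's sum:
c=cos(1.0848/2)=0.856472, s=sin(1.0848/2)=0.516193; N=√[5040·1·2·720]=2693.993318
The bounds max(0,m−m')=0 and min(l+m,l−m')=1 give 2 terms
  k=0: (−1)^5·2693.9933/(240)·0.8565^3·0.5162^5 = -0.258456
  k=1: (−1)^6·2693.9933/(720)·0.8565^1·0.5162^7 = +0.031294
d^4_{3,-2}(1.0848) = -0.258456 +0.031294 = -0.227161

d=-0.2272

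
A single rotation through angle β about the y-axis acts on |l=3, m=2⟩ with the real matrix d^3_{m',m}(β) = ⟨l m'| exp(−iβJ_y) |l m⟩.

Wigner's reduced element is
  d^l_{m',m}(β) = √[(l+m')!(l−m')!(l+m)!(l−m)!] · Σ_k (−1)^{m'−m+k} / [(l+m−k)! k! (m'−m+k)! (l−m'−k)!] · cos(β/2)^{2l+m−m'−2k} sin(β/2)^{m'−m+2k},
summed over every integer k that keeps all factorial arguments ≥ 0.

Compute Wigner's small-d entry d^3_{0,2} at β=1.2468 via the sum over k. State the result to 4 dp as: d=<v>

d^3_{0,2}(β=1.2468) via Wigner's sum:
With c≡cos(β/2)=0.811898 and s≡sin(β/2)=0.583799, N=[6·6·120·1]^{1/2}=65.726707
Admissible k: 2..3 (factorial args all ≥0)
  k=2: (−1)^0·65.7267/(12)·0.8119^4·0.5838^2 = +0.811136
  k=3: (−1)^1·65.7267/(12)·0.8119^2·0.5838^4 = -0.419389
d^3_{0,2}(1.2468) = +0.811136 -0.419389 = +0.391747

d=0.3917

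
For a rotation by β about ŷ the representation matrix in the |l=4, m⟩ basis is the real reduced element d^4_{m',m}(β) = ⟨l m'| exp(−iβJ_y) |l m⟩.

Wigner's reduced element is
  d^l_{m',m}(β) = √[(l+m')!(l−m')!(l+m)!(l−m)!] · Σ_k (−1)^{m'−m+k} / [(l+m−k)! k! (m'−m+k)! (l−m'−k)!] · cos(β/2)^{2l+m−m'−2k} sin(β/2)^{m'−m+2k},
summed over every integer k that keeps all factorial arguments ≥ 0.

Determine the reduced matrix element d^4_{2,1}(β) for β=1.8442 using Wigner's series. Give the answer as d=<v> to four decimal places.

d^4_{2,1}(β=1.8442) via Wigner's sum:
c=cos(1.8442/2)=0.604148, s=sin(1.8442/2)=0.796872; N=√[720·2·120·6]=1018.233765
k: max(0,(1)−(2))=0 … min(4+(1),4−(2))=2
  k=0: (−1)^1·1018.2338/(240)·0.6041^7·0.7969^1 = -0.099318
  k=1: (−1)^2·1018.2338/(48)·0.6041^5·0.7969^3 = +0.863951
  k=2: (−1)^3·1018.2338/(72)·0.6041^3·0.7969^5 = -1.002047
d^4_{2,1}(1.8442) = -0.099318 +0.863951 -1.002047 = -0.237415

d=-0.2374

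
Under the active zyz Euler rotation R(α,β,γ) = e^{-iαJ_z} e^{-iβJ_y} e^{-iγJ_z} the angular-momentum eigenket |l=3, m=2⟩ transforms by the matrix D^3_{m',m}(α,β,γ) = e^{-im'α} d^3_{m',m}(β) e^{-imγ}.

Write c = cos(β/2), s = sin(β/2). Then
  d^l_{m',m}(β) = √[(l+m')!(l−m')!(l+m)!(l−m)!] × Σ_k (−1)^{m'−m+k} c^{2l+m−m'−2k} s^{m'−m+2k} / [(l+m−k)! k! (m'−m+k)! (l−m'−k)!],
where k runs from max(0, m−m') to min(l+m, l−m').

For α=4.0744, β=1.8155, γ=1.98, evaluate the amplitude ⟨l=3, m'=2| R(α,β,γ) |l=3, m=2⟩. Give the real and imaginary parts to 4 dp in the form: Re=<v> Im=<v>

Re=-0.3511 Im=-0.1729

First d^3_{2,2}(β=1.8155), then the phase factors e^{-i(2)α} and e^{-i(2)γ}:
With c≡cos(β/2)=0.615521 and s≡sin(β/2)=0.788121, N=[120·1·120·1]^{1/2}=120.000000
k∈{0,1} keeps every argument non-negative
  k=0: (−1)^0·120.0000/(120)·0.6155^6·0.7881^0 = +0.054382
  k=1: (−1)^1·120.0000/(24)·0.6155^4·0.7881^2 = -0.445785
d^3_{2,2}(1.8155) = +0.054382 -0.445785 = -0.391403
Phases: e^{-i·(2)·4.0744}=-0.290566-0.956855i, e^{-i·(2)·1.98}=-0.683385+0.730058i ⇒ D=-0.351139-0.172910i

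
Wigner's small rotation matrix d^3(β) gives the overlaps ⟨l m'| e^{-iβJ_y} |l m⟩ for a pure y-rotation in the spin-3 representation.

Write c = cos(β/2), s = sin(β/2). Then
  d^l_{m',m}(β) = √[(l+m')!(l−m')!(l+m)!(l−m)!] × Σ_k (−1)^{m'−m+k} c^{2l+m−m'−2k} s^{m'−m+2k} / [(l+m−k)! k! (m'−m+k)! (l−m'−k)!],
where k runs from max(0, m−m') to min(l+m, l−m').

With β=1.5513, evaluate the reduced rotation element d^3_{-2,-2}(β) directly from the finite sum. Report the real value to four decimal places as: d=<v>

d=-0.5045

d^3_{-2,-2}(β=1.5513) via Wigner's sum:
With c≡cos(β/2)=0.713966 and s≡sin(β/2)=0.700180, N=[1·120·1·120]^{1/2}=120.000000
Admissible k: 0..1 (factorial args all ≥0)
  k=0: (−1)^0·120.0000/(120)·0.7140^6·0.7002^0 = +0.132454
  k=1: (−1)^1·120.0000/(24)·0.7140^4·0.7002^2 = -0.636942
d^3_{-2,-2}(1.5513) = +0.132454 -0.636942 = -0.504488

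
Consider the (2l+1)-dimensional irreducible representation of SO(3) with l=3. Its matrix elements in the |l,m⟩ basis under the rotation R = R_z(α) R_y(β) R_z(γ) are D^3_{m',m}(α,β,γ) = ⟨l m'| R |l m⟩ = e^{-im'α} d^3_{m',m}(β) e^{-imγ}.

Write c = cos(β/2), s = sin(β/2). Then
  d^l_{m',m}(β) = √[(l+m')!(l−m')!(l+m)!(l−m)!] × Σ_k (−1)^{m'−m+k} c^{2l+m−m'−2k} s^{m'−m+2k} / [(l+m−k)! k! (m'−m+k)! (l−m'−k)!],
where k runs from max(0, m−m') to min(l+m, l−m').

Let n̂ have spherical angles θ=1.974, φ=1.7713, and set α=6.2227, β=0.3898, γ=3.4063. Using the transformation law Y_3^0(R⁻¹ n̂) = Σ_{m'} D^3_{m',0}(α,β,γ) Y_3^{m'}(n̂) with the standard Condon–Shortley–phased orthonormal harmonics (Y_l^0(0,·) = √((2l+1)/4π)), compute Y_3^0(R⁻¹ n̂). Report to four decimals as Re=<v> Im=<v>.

Re=0.3337 Im=0.0000

Need the full column D^3_{m',0} for m'=−3..3 at α=6.2227, β=0.3898, γ=3.4063.
cos(β/2)=0.981067, sin(β/2)=0.193668
d^3_{-3,0}: single k=3 term ⇒ +0.030675;  D = +0.030172-0.005536i
d^3_{-2,0}: k∈[2..3] ⇒ +0.190315 -0.007416 = +0.182899;  D = +0.181562-0.022071i
d^3_{-1,0}: k∈[1..3] ⇒ +0.609737 -0.071283 +0.000926 = +0.539381;  D = +0.538394-0.032605i
d^3_{0,0}: k∈[0..3] ⇒ +0.891645 -0.312719 +0.012186 -0.000053 = +0.591059;  D = +0.591059+0.000000i
d^3_{1,0}: k∈[0..2] ⇒ -0.609737 +0.071283 -0.000926 = -0.539381;  D = -0.538394-0.032605i
d^3_{2,0}: k∈[0..1] ⇒ +0.190315 -0.007416 = +0.182899;  D = +0.181562+0.022071i
d^3_{3,0}: single k=0 term ⇒ -0.030675;  D = -0.030172-0.005536i
Y_3^{m'}(θ=1.974,φ=1.7713) and Σ D·Y over m':
  (+0.0302-0.0055i)·(+0.1837+0.2677i)  (+0.1816-0.0221i)·(+0.3123-0.1324i)  (+0.5384-0.0326i)·(+0.0136+0.0671i)  (+0.5911+0.0000i)·(+0.3266+0.0000i)  (-0.5384-0.0326i)·(-0.0136+0.0671i)  (+0.1816+0.0221i)·(+0.3123+0.1324i)  (-0.0302-0.0055i)·(-0.1837+0.2677i)
Y_3^0(R⁻¹ n̂) = +0.333691+0.000000i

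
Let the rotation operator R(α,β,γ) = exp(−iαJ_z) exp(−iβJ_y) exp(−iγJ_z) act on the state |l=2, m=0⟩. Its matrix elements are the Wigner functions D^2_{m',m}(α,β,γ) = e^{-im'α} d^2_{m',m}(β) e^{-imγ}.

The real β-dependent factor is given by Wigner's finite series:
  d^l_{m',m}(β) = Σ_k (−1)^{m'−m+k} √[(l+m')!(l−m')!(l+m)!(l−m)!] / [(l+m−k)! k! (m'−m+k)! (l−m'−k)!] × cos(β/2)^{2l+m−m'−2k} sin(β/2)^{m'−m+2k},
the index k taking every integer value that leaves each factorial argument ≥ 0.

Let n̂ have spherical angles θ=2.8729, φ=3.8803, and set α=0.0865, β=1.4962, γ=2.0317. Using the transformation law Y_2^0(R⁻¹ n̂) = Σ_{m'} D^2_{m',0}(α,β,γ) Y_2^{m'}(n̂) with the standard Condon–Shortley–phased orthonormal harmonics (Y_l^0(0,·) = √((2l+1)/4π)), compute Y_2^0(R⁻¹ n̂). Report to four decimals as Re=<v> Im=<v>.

Need the full column D^2_{m',0} for m'=−2..2 at α=0.0865, β=1.4962, γ=2.0317.
cos(β/2)=0.732983, sin(β/2)=0.680247
d^2_{-2,0}: single k=2 term ⇒ +0.608971;  D = +0.599881+0.104827i
d^2_{-1,0}: k∈[1..2] ⇒ +0.656181 -0.565158 = +0.091023;  D = +0.090683+0.007864i
d^2_{0,0}: k∈[0..2] ⇒ +0.288652 -0.994446 +0.214125 = -0.491669;  D = -0.491669+0.000000i
d^2_{1,0}: k∈[0..1] ⇒ -0.656181 +0.565158 = -0.091023;  D = -0.090683+0.007864i
d^2_{2,0}: single k=0 term ⇒ +0.608971;  D = +0.599881-0.104827i
Y_2^{m'}(θ=2.8729,φ=3.8803) and Σ D·Y over m':
  (+0.5999+0.1048i)·(+0.0025-0.0271i)  (+0.0907+0.0079i)·(+0.1462-0.1331i)  (-0.4917+0.0000i)·(+0.5641+0.0000i)  (-0.0907+0.0079i)·(-0.1462-0.1331i)  (+0.5999-0.1048i)·(+0.0025+0.0271i)
Y_2^0(R⁻¹ n̂) = -0.240015+0.000000i

Re=-0.2400 Im=0.0000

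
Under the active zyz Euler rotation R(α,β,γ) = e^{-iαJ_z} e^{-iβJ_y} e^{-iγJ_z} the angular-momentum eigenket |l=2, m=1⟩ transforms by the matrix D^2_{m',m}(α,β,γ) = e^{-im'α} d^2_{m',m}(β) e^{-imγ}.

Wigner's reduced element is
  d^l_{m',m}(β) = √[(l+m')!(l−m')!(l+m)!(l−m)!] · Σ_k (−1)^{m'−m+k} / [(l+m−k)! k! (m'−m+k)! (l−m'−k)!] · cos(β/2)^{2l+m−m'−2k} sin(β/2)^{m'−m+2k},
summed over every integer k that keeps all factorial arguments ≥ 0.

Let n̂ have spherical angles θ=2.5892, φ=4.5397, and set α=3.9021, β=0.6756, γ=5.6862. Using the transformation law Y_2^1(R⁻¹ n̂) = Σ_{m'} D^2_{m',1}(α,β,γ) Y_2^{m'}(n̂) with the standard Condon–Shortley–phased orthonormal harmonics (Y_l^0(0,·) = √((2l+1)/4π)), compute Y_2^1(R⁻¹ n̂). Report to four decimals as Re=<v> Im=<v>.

Need the full column D^2_{m',1} for m'=−2..2 at α=3.9021, β=0.6756, γ=5.6862.
cos(β/2)=0.943486, sin(β/2)=0.331412
d^2_{-2,1}: single k=3 term ⇒ +0.068686;  D = -0.035738+0.058657i
d^2_{-1,1}: k∈[2..3] ⇒ +0.293312 -0.012064 = +0.281248;  D = -0.059537-0.274874i
d^2_{0,1}: k∈[1..2] ⇒ +0.681790 -0.084123 = +0.597667;  D = +0.494291+0.335979i
d^2_{1,1}: k∈[0..1] ⇒ +0.792395 -0.293312 = +0.499084;  D = -0.492426+0.081248i
d^2_{2,1}: single k=0 term ⇒ -0.556679;  D = -0.335460+0.444250i
Y_2^{m'}(θ=2.5892,φ=4.5397) and Σ D·Y over m':
  (-0.0357+0.0587i)·(-0.1001-0.0360i)  (-0.0595-0.2749i)·(+0.0593-0.3400i)  (+0.4943+0.3360i)·(+0.3703+0.0000i)  (-0.4924+0.0812i)·(-0.0593-0.3400i)  (-0.3355+0.4443i)·(-0.1001+0.0360i)
Y_2^1(R⁻¹ n̂) = +0.166128+0.229806i

Re=0.1661 Im=0.2298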